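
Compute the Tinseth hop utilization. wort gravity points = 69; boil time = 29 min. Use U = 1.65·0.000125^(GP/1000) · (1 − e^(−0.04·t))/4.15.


bigness = 1.65·0.000125^(69/1000) = 0.8875
boil_factor = (1 − e^(−0.04·29))/4.15 = 0.1654
U = 0.8875 · 0.1654

0.1468


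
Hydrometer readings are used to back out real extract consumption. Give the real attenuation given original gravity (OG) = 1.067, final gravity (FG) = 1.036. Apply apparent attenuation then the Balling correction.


AA = (OG−FG)/(OG−1)·100;  RA = AA·0.8192
AA = (1.067 − 1.036)/(1.067 − 1)·100 = 46.2687
RA = 46.2687·0.8192

37.9033 %


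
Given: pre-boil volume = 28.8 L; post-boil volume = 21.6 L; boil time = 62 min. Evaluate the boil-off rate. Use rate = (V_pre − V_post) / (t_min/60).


rate = (28.8 − 21.6) / (62/60)

6.9677 L/hr


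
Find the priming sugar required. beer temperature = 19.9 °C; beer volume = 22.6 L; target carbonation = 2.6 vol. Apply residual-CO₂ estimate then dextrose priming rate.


residual = 14.695·(0.01821 + 0.09011·e^(−0.04·T));  sugar = (target − residual)·4.0·V
residual = 14.695·(0.01821 + 0.09011·e^(−0.04·19.9)) = 0.8650
sugar = (2.6 − 0.8650)·4.0·22.6

156.8470 g


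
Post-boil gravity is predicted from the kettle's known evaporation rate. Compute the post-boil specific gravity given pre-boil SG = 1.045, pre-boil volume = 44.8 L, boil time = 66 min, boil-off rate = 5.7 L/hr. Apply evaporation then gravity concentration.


V_post = V_pre − rate·(t/60);  SG_post = 1 + (SG_pre−1)·V_pre/V_post
V_post = 44.8 − 5.7·(66/60) = 38.5300
SG_post = 1 + (1.045 − 1)·44.8/38.5300

1.0523


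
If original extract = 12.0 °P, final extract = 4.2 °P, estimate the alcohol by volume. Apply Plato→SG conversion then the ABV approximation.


SG = 259/(259 − P);  ABV = (OG − FG)·131.25
OG = 259/(259 − 12.0) = 1.0486
FG = 259/(259 − 4.2) = 1.0165
ABV = (1.0486 − 1.0165)·131.25

4.2131 % ABV


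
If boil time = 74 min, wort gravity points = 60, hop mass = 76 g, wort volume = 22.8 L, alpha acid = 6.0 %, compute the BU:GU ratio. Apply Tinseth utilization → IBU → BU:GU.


U = 1.65·0.000125^(GP/1000)·(1−e^(−0.04t))/4.15;  IBU = (α/100)·m·U·1000/V;  BU:GU = IBU/GP
U = 1.65·0.000125^(60/1000)·(1−e^(−0.04·74))/4.15 = 0.2199
IBU = (6.0/100)·76·0.2199·1000/22.8 = 43.9715
BU:GU = 43.9715/60

0.7329


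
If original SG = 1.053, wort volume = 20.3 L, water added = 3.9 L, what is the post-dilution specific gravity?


SG_new = 1 + (SG_old − 1)·V_old/(V_old + V_water)
pts = (1.053 − 1)·1000·20.3/(20.3 + 3.9) = 44.4587
SG_new = 1 + 44.4587/1000

1.0445


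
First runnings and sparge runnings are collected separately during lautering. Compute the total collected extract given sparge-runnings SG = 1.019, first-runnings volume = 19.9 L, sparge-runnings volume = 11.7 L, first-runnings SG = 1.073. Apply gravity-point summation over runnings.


total = Σ (SG_i − 1)·1000·V_i
first = (1.073 − 1)·1000·19.9 = 1452.7000
sparge = (1.019 − 1)·1000·11.7 = 222.3000
total = 1452.7000 + 222.3000

1675.0000 gravity·L


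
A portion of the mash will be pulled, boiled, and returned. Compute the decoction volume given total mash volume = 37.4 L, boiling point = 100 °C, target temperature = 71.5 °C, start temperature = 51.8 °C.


V_dec = V_total·(T_target − T_start)/(T_boil − T_start)
V_dec = 37.4·(71.5 − 51.8)/(100 − 51.8)

15.2859 L


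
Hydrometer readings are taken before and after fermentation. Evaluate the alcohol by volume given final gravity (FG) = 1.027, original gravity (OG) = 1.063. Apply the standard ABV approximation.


ABV = (OG − FG) · 131.25
ABV = (1.063 − 1.027) · 131.25

4.7250 % ABV


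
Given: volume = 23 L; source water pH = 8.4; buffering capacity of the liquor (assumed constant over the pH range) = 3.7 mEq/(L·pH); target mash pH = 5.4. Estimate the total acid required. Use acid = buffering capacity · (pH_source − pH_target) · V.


acid = 3.7 · (8.4 − 5.4) · 23

255.3000 mEq


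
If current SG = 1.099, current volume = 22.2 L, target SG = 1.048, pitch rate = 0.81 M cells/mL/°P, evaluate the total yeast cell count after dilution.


V_w = V·((SG_c−1)/(SG_t−1)−1);  °P = 259 − 259/SG_t;  cells = rate·(V+V_w)·°P
V_w = 22.2·((1.099−1)/(1.048−1)−1) = 23.5875
V_final = 22.2 + 23.5875 = 45.7875
°P = 259 − 259/1.048 = 11.8626
cells = 0.81·45.7875·11.8626

439.9585 billion cells


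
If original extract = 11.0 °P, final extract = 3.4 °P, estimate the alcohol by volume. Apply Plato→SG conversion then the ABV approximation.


SG = 259/(259 − P);  ABV = (OG − FG)·131.25
OG = 259/(259 − 11.0) = 1.0444
FG = 259/(259 − 3.4) = 1.0133
ABV = (1.0444 − 1.0133)·131.25

4.0757 % ABV


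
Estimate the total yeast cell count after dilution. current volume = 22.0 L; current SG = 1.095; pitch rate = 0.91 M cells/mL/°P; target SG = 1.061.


V_w = V·((SG_c−1)/(SG_t−1)−1);  °P = 259 − 259/SG_t;  cells = rate·(V+V_w)·°P
V_w = 22.0·((1.095−1)/(1.061−1)−1) = 12.2623
V_final = 22.0 + 12.2623 = 34.2623
°P = 259 − 259/1.061 = 14.8907
cells = 0.91·34.2623·14.8907

464.2715 billion cells


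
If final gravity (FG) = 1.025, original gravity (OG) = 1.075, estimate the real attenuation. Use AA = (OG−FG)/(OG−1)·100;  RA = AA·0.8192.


AA = (1.075 − 1.025)/(1.075 − 1)·100 = 66.6667
RA = 66.6667·0.8192

54.6133 %


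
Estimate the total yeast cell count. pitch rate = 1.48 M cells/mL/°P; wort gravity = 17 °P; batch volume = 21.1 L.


cells (billions) = rate · V_L · °P
cells = 1.48 · 21.1 · 17

530.8760 billion cells


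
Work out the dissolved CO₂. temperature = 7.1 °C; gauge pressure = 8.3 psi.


vols = (P + 14.695)·(0.01821 + 0.09011·e^(−0.04·T))
vols = (8.3 + 14.695)·(0.01821 + 0.09011·e^(−0.04·7.1))

1.9785 volumes


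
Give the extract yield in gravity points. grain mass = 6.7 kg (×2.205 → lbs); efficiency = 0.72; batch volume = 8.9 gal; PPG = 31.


points = lbs × PPG × eff / vol
lbs = 6.7 × 2.205 = 14.7735
points = 14.7735 × 31 × 0.72 / 8.9

37.0499 points


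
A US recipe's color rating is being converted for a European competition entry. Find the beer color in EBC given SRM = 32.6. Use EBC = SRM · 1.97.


EBC = 32.6 · 1.97

64.2220 EBC


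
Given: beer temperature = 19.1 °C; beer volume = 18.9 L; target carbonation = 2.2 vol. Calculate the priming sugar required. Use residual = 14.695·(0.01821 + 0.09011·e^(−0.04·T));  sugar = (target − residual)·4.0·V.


residual = 14.695·(0.01821 + 0.09011·e^(−0.04·19.1)) = 0.8844
sugar = (2.2 − 0.8844)·4.0·18.9

99.4600 g


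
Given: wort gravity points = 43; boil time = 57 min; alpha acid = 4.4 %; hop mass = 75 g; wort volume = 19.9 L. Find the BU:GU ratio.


U = 1.65·0.000125^(GP/1000)·(1−e^(−0.04t))/4.15;  IBU = (α/100)·m·U·1000/V;  BU:GU = IBU/GP
U = 1.65·0.000125^(43/1000)·(1−e^(−0.04·57))/4.15 = 0.2425
IBU = (4.4/100)·75·0.2425·1000/19.9 = 40.2164
BU:GU = 40.2164/43

0.9353


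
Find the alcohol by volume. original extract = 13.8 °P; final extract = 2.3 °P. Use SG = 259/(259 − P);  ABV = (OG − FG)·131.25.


OG = 259/(259 − 13.8) = 1.0563
FG = 259/(259 − 2.3) = 1.0090
ABV = (1.0563 − 1.0090)·131.25

6.2108 % ABV


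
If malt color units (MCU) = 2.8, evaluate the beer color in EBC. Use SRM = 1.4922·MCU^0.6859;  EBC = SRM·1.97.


SRM = 1.4922·2.8^0.6859 = 3.0237
EBC = 3.0237·1.97

5.9566 EBC


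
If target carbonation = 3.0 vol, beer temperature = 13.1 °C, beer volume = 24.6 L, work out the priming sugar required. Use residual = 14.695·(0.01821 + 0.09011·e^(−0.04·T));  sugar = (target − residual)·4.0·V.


residual = 14.695·(0.01821 + 0.09011·e^(−0.04·13.1)) = 1.0517
sugar = (3.0 − 1.0517)·4.0·24.6

191.7130 g


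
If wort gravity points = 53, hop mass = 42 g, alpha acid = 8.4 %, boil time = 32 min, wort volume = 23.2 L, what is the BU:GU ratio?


U = 1.65·0.000125^(GP/1000)·(1−e^(−0.04t))/4.15;  IBU = (α/100)·m·U·1000/V;  BU:GU = IBU/GP
U = 1.65·0.000125^(53/1000)·(1−e^(−0.04·32))/4.15 = 0.1783
IBU = (8.4/100)·42·0.1783·1000/23.2 = 27.1099
BU:GU = 27.1099/53

0.5115


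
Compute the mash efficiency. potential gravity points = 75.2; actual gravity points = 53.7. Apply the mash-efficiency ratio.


efficiency = actual / potential × 100
efficiency = 53.7 / 75.2 × 100

71.4096 %


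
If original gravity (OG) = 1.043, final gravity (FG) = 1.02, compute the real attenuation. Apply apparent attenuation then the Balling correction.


AA = (OG−FG)/(OG−1)·100;  RA = AA·0.8192
AA = (1.043 − 1.02)/(1.043 − 1)·100 = 53.4884
RA = 53.4884·0.8192

43.8177 %


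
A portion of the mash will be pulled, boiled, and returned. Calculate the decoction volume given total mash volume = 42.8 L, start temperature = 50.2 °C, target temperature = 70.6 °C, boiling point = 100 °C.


V_dec = V_total·(T_target − T_start)/(T_boil − T_start)
V_dec = 42.8·(70.6 − 50.2)/(100 − 50.2)

17.5325 L


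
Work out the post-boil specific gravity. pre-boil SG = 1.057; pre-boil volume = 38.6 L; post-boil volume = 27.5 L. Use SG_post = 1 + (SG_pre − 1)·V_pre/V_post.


pts_pre = (1.057 − 1)·1000 = 57.0000
pts_post = 57.0000·38.6/27.5 = 80.0073
SG_post = 1 + 80.0073/1000

1.0800


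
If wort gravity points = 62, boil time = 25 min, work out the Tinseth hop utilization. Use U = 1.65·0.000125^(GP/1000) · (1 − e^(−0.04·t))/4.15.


bigness = 1.65·0.000125^(62/1000) = 0.9451
boil_factor = (1 − e^(−0.04·25))/4.15 = 0.1523
U = 0.9451 · 0.1523

0.1440


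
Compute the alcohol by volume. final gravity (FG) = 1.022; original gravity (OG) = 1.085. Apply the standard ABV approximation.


ABV = (OG − FG) · 131.25
ABV = (1.085 − 1.022) · 131.25

8.2687 % ABV


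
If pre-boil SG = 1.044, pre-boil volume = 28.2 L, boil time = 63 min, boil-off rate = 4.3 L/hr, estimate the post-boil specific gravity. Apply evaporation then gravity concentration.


V_post = V_pre − rate·(t/60);  SG_post = 1 + (SG_pre−1)·V_pre/V_post
V_post = 28.2 − 4.3·(63/60) = 23.6850
SG_post = 1 + (1.044 − 1)·28.2/23.6850

1.0524


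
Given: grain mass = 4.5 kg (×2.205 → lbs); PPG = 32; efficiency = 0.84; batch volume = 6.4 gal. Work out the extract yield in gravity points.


points = lbs × PPG × eff / vol
lbs = 4.5 × 2.205 = 9.9225
points = 9.9225 × 32 × 0.84 / 6.4

41.6745 points


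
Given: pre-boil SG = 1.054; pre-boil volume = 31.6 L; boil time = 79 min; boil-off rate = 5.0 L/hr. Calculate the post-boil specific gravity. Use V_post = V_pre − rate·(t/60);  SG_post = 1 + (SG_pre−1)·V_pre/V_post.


V_post = 31.6 − 5.0·(79/60) = 25.0167
SG_post = 1 + (1.054 − 1)·31.6/25.0167

1.0682


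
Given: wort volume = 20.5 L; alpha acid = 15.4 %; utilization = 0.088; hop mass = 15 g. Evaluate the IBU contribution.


IBU = (α/100)·mass·U·1000 / V
IBU = (15.4/100)·15·0.088·1000 / 20.5

9.9161 IBU


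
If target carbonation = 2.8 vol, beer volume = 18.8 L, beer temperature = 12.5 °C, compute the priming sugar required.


residual = 14.695·(0.01821 + 0.09011·e^(−0.04·T));  sugar = (target − residual)·4.0·V
residual = 14.695·(0.01821 + 0.09011·e^(−0.04·12.5)) = 1.0707
sugar = (2.8 − 1.0707)·4.0·18.8

130.0401 g


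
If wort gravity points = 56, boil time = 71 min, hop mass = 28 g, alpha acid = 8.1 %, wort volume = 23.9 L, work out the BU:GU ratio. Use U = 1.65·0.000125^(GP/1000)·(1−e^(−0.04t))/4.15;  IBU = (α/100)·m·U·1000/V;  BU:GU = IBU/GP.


U = 1.65·0.000125^(56/1000)·(1−e^(−0.04·71))/4.15 = 0.2263
IBU = (8.1/100)·28·0.2263·1000/23.9 = 21.4765
BU:GU = 21.4765/56

0.3835


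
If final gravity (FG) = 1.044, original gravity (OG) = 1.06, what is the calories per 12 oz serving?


ABW = (OG−FG)·131.25·0.79/FG;  °P = 259 − 259/SG (for OG→OE and FG→AE);  RE = 0.1808·OE + 0.8192·AE;  Cal = (6.9·ABW + 4·(RE−0.1))·FG·3.55
ABW = (1.06 − 1.044)·131.25·0.79/1.044 = 1.5891
OE = 259 − 259/1.06 = 14.6604 °P
AE = 259 − 259/1.044 = 10.9157 °P
RE = 0.1808·14.6604 + 0.8192·10.9157 = 11.5927 °P
Cal = (6.9·1.5891 + 4·(11.5927−0.1))·1.044·3.55

211.0148 kcal


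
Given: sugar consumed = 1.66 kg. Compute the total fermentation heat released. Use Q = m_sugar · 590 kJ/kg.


Q = 1.66 · 590

979.4000 kJ


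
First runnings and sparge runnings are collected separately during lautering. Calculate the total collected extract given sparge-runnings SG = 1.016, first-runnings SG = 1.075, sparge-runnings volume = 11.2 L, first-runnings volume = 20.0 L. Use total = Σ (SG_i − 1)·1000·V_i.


first = (1.075 − 1)·1000·20.0 = 1500.0000
sparge = (1.016 − 1)·1000·11.2 = 179.2000
total = 1500.0000 + 179.2000

1679.2000 gravity·L


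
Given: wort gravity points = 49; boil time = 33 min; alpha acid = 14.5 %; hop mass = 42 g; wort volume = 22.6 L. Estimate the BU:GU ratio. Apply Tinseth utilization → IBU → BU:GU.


U = 1.65·0.000125^(GP/1000)·(1−e^(−0.04t))/4.15;  IBU = (α/100)·m·U·1000/V;  BU:GU = IBU/GP
U = 1.65·0.000125^(49/1000)·(1−e^(−0.04·33))/4.15 = 0.1876
IBU = (14.5/100)·42·0.1876·1000/22.6 = 50.5495
BU:GU = 50.5495/49

1.0316


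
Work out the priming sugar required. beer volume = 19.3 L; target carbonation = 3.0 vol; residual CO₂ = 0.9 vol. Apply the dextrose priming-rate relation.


sugar = (target − residual)·4.0·V
sugar = (3.0 − 0.9)·4.0·19.3

162.1200 g


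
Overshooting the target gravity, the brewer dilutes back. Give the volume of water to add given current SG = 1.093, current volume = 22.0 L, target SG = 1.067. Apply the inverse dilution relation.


V_water = V·((SG_curr − 1)/(SG_target − 1) − 1)
V_water = 22.0·((1.093 − 1)/(1.067 − 1) − 1)

8.5373 L


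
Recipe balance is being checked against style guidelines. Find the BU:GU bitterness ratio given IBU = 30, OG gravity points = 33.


BU:GU = IBU / OG_points
BU:GU = 30 / 33

0.9091


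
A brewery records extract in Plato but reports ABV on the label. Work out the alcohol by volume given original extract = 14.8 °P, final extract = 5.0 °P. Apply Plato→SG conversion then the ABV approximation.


SG = 259/(259 − P);  ABV = (OG − FG)·131.25
OG = 259/(259 − 14.8) = 1.0606
FG = 259/(259 − 5.0) = 1.0197
ABV = (1.0606 − 1.0197)·131.25

5.3709 % ABV


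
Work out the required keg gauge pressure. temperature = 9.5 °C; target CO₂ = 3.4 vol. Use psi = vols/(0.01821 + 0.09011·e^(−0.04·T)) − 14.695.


psi = 3.4/(0.01821 + 0.09011·e^(−0.04·9.5)) − 14.695

27.8940 psi


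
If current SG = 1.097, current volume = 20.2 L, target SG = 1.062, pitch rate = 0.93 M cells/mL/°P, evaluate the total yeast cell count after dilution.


V_w = V·((SG_c−1)/(SG_t−1)−1);  °P = 259 − 259/SG_t;  cells = rate·(V+V_w)·°P
V_w = 20.2·((1.097−1)/(1.062−1)−1) = 11.4032
V_final = 20.2 + 11.4032 = 31.6032
°P = 259 − 259/1.062 = 15.1205
cells = 0.93·31.6032·15.1205

444.4074 billion cells


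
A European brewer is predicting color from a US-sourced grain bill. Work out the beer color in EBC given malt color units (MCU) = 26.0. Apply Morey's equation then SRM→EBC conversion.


SRM = 1.4922·MCU^0.6859;  EBC = SRM·1.97
SRM = 1.4922·26.0^0.6859 = 13.9430
EBC = 13.9430·1.97

27.4678 EBC


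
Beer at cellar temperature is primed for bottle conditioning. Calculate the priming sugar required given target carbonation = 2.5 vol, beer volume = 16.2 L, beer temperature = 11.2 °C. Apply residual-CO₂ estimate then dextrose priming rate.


residual = 14.695·(0.01821 + 0.09011·e^(−0.04·T));  sugar = (target − residual)·4.0·V
residual = 14.695·(0.01821 + 0.09011·e^(−0.04·11.2)) = 1.1136
sugar = (2.5 − 1.1136)·4.0·16.2

89.8379 g


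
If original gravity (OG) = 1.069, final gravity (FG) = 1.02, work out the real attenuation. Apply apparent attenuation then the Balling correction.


AA = (OG−FG)/(OG−1)·100;  RA = AA·0.8192
AA = (1.069 − 1.02)/(1.069 − 1)·100 = 71.0145
RA = 71.0145·0.8192

58.1751 %


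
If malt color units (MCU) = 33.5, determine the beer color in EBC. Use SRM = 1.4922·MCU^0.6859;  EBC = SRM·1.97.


SRM = 1.4922·33.5^0.6859 = 16.5903
EBC = 16.5903·1.97

32.6830 EBC


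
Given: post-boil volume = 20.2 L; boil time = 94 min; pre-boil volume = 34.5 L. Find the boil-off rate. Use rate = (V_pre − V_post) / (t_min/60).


rate = (34.5 − 20.2) / (94/60)

9.1277 L/hr


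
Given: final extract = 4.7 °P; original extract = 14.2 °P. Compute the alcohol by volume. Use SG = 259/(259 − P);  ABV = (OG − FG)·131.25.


OG = 259/(259 − 14.2) = 1.0580
FG = 259/(259 − 4.7) = 1.0185
ABV = (1.0580 − 1.0185)·131.25

5.1876 % ABV


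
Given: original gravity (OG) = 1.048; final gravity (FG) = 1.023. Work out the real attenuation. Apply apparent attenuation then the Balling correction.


AA = (OG−FG)/(OG−1)·100;  RA = AA·0.8192
AA = (1.048 − 1.023)/(1.048 − 1)·100 = 52.0833
RA = 52.0833·0.8192

42.6667 %


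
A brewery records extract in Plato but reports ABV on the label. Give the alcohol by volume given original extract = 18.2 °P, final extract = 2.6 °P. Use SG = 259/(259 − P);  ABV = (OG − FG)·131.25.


OG = 259/(259 − 18.2) = 1.0756
FG = 259/(259 − 2.6) = 1.0101
ABV = (1.0756 − 1.0101)·131.25

8.5891 % ABV


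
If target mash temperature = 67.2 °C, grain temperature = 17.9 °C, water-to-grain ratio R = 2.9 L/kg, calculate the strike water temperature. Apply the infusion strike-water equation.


T_strike = (0.41/R)·(T_mash − T_grain) + T_mash
T_strike = (0.41/2.9)·(67.2 − 17.9) + 67.2

74.1700 °C


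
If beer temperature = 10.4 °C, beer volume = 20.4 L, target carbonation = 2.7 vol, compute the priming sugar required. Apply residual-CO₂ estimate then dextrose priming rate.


residual = 14.695·(0.01821 + 0.09011·e^(−0.04·T));  sugar = (target − residual)·4.0·V
residual = 14.695·(0.01821 + 0.09011·e^(−0.04·10.4)) = 1.1411
sugar = (2.7 − 1.1411)·4.0·20.4

127.2044 g


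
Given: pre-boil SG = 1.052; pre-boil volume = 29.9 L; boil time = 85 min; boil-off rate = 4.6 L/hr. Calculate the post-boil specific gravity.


V_post = V_pre − rate·(t/60);  SG_post = 1 + (SG_pre−1)·V_pre/V_post
V_post = 29.9 − 4.6·(85/60) = 23.3833
SG_post = 1 + (1.052 − 1)·29.9/23.3833

1.0665


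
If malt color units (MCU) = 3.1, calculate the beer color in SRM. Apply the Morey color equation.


SRM = 1.4922 · MCU^0.6859
SRM = 1.4922 · 3.1^0.6859

3.2423 SRM


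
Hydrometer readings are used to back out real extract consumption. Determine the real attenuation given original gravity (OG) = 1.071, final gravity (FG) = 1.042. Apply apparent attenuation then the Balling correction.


AA = (OG−FG)/(OG−1)·100;  RA = AA·0.8192
AA = (1.071 − 1.042)/(1.071 − 1)·100 = 40.8451
RA = 40.8451·0.8192

33.4603 %


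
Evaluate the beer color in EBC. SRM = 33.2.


EBC = SRM · 1.97
EBC = 33.2 · 1.97

65.4040 EBC


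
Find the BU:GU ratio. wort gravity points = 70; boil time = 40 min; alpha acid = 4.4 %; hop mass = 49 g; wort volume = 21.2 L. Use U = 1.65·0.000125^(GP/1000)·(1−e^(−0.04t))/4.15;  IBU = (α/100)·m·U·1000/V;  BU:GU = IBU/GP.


U = 1.65·0.000125^(70/1000)·(1−e^(−0.04·40))/4.15 = 0.1692
IBU = (4.4/100)·49·0.1692·1000/21.2 = 17.2025
BU:GU = 17.2025/70

0.2458


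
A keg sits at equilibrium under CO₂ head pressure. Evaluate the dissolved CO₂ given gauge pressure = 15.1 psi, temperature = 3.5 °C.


vols = (P + 14.695)·(0.01821 + 0.09011·e^(−0.04·T))
vols = (15.1 + 14.695)·(0.01821 + 0.09011·e^(−0.04·3.5))

2.8766 volumes


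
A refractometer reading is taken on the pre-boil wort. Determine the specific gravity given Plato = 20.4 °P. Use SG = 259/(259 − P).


SG = 259/(259 − 20.4)

1.0855


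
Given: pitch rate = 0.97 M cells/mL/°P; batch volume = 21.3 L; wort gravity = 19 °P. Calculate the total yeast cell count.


cells (billions) = rate · V_L · °P
cells = 0.97 · 21.3 · 19

392.5590 billion cells


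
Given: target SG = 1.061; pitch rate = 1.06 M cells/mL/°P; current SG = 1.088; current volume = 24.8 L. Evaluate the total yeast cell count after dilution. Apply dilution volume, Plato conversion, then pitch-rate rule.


V_w = V·((SG_c−1)/(SG_t−1)−1);  °P = 259 − 259/SG_t;  cells = rate·(V+V_w)·°P
V_w = 24.8·((1.088−1)/(1.061−1)−1) = 10.9770
V_final = 24.8 + 10.9770 = 35.7770
°P = 259 − 259/1.061 = 14.8907
cells = 1.06·35.7770·14.8907

564.7089 billion cells


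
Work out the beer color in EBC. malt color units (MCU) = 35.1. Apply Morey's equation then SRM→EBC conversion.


SRM = 1.4922·MCU^0.6859;  EBC = SRM·1.97
SRM = 1.4922·35.1^0.6859 = 17.1298
EBC = 17.1298·1.97

33.7458 EBC


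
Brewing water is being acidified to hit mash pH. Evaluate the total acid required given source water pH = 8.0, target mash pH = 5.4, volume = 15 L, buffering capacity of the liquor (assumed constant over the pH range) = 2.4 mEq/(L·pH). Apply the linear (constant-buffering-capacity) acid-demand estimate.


acid = buffering capacity · (pH_source − pH_target) · V
acid = 2.4 · (8.0 − 5.4) · 15

93.6000 mEq


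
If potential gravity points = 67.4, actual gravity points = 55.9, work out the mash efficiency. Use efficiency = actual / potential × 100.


efficiency = 55.9 / 67.4 × 100

82.9377 %


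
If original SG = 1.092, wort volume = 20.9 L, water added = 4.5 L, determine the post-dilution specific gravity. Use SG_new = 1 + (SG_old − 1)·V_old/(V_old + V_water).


pts = (1.092 − 1)·1000·20.9/(20.9 + 4.5) = 75.7008
SG_new = 1 + 75.7008/1000

1.0757


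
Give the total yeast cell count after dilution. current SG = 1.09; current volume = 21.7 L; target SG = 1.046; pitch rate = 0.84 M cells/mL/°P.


V_w = V·((SG_c−1)/(SG_t−1)−1);  °P = 259 − 259/SG_t;  cells = rate·(V+V_w)·°P
V_w = 21.7·((1.09−1)/(1.046−1)−1) = 20.7565
V_final = 21.7 + 20.7565 = 42.4565
°P = 259 − 259/1.046 = 11.3901
cells = 0.84·42.4565·11.3901

406.2091 billion cells


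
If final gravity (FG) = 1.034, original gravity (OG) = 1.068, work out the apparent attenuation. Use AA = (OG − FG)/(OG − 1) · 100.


AA = (1.068 − 1.034)/(1.068 − 1) · 100

50.0000 %


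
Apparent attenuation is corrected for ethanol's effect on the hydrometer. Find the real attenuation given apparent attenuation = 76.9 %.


RA = AA · 0.8192
RA = 76.9 · 0.8192

62.9965 %


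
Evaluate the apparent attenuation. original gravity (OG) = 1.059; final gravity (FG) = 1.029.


AA = (OG − FG)/(OG − 1) · 100
AA = (1.059 − 1.029)/(1.059 − 1) · 100

50.8475 %


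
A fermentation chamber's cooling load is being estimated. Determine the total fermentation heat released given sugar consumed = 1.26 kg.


Q = m_sugar · 590 kJ/kg
Q = 1.26 · 590

743.4000 kJ


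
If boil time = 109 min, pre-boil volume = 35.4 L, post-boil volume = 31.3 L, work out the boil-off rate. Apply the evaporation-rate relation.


rate = (V_pre − V_post) / (t_min/60)
rate = (35.4 − 31.3) / (109/60)

2.2569 L/hr


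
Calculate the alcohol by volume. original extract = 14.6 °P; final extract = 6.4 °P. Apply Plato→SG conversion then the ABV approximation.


SG = 259/(259 − P);  ABV = (OG − FG)·131.25
OG = 259/(259 − 14.6) = 1.0597
FG = 259/(259 − 6.4) = 1.0253
ABV = (1.0597 − 1.0253)·131.25

4.5152 % ABV


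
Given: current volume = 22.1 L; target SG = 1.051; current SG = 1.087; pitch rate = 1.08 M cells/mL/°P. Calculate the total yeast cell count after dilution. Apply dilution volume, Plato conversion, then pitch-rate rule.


V_w = V·((SG_c−1)/(SG_t−1)−1);  °P = 259 − 259/SG_t;  cells = rate·(V+V_w)·°P
V_w = 22.1·((1.087−1)/(1.051−1)−1) = 15.6000
V_final = 22.1 + 15.6000 = 37.7000
°P = 259 − 259/1.051 = 12.5680
cells = 1.08·37.7000·12.5680

511.7199 billion cells


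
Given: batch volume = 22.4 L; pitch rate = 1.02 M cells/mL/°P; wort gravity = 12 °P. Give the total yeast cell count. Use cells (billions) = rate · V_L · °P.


cells = 1.02 · 22.4 · 12

274.1760 billion cells


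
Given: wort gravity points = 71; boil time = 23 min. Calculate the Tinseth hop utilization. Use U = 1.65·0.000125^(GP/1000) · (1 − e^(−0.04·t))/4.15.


bigness = 1.65·0.000125^(71/1000) = 0.8717
boil_factor = (1 − e^(−0.04·23))/4.15 = 0.1449
U = 0.8717 · 0.1449

0.1263


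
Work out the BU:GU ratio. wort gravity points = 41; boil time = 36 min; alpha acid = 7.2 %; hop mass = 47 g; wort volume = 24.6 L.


U = 1.65·0.000125^(GP/1000)·(1−e^(−0.04t))/4.15;  IBU = (α/100)·m·U·1000/V;  BU:GU = IBU/GP
U = 1.65·0.000125^(41/1000)·(1−e^(−0.04·36))/4.15 = 0.2099
IBU = (7.2/100)·47·0.2099·1000/24.6 = 28.8715
BU:GU = 28.8715/41

0.7042


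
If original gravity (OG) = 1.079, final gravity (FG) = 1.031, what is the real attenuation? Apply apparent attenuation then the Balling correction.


AA = (OG−FG)/(OG−1)·100;  RA = AA·0.8192
AA = (1.079 − 1.031)/(1.079 − 1)·100 = 60.7595
RA = 60.7595·0.8192

49.7742 %


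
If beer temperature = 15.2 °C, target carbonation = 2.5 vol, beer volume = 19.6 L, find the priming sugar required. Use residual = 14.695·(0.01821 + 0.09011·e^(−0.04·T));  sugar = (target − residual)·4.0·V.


residual = 14.695·(0.01821 + 0.09011·e^(−0.04·15.2)) = 0.9885
sugar = (2.5 − 0.9885)·4.0·19.6

118.4998 g


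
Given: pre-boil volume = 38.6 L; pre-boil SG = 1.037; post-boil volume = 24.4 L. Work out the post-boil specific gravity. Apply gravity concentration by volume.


SG_post = 1 + (SG_pre − 1)·V_pre/V_post
pts_pre = (1.037 − 1)·1000 = 37.0000
pts_post = 37.0000·38.6/24.4 = 58.5328
SG_post = 1 + 58.5328/1000

1.0585


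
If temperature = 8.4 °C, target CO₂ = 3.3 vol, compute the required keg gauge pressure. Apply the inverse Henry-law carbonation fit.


psi = vols/(0.01821 + 0.09011·e^(−0.04·T)) − 14.695
psi = 3.3/(0.01821 + 0.09011·e^(−0.04·8.4)) − 14.695

25.2543 psi


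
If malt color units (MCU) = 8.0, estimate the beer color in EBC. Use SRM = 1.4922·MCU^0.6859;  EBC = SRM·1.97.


SRM = 1.4922·8.0^0.6859 = 6.2124
EBC = 6.2124·1.97

12.2383 EBC


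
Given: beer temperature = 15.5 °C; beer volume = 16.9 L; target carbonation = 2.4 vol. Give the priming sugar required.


residual = 14.695·(0.01821 + 0.09011·e^(−0.04·T));  sugar = (target − residual)·4.0·V
residual = 14.695·(0.01821 + 0.09011·e^(−0.04·15.5)) = 0.9799
sugar = (2.4 − 0.9799)·4.0·16.9

95.9971 g


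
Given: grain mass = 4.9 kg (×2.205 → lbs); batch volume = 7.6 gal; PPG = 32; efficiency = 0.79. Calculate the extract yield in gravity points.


points = lbs × PPG × eff / vol
lbs = 4.9 × 2.205 = 10.8045
points = 10.8045 × 32 × 0.79 / 7.6

35.9392 points


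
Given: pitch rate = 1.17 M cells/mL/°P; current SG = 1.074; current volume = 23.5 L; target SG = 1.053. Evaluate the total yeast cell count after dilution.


V_w = V·((SG_c−1)/(SG_t−1)−1);  °P = 259 − 259/SG_t;  cells = rate·(V+V_w)·°P
V_w = 23.5·((1.074−1)/(1.053−1)−1) = 9.3113
V_final = 23.5 + 9.3113 = 32.8113
°P = 259 − 259/1.053 = 13.0361
cells = 1.17·32.8113·13.0361

500.4456 billion cells


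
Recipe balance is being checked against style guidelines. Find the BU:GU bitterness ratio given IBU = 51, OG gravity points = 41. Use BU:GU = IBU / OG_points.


BU:GU = 51 / 41

1.2439


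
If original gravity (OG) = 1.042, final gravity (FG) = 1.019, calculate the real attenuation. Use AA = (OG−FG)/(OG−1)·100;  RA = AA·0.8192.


AA = (1.042 − 1.019)/(1.042 − 1)·100 = 54.7619
RA = 54.7619·0.8192

44.8610 %


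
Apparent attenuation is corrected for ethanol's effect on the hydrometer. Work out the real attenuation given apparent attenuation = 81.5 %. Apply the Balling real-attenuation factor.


RA = AA · 0.8192
RA = 81.5 · 0.8192

66.7648 %


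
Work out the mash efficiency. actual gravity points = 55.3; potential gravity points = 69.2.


efficiency = actual / potential × 100
efficiency = 55.3 / 69.2 × 100

79.9133 %


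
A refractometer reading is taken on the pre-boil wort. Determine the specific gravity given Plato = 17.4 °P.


SG = 259/(259 − P)
SG = 259/(259 − 17.4)

1.0720


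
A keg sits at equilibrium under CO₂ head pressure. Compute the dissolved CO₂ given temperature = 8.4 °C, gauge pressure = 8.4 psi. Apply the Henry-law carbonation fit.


vols = (P + 14.695)·(0.01821 + 0.09011·e^(−0.04·T))
vols = (8.4 + 14.695)·(0.01821 + 0.09011·e^(−0.04·8.4))

1.9078 volumes


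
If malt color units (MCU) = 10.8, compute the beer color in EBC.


SRM = 1.4922·MCU^0.6859;  EBC = SRM·1.97
SRM = 1.4922·10.8^0.6859 = 7.6322
EBC = 7.6322·1.97

15.0355 EBC


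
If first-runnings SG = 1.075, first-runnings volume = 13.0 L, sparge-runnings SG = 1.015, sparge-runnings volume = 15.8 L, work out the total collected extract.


total = Σ (SG_i − 1)·1000·V_i
first = (1.075 − 1)·1000·13.0 = 975.0000
sparge = (1.015 − 1)·1000·15.8 = 237.0000
total = 975.0000 + 237.0000

1212.0000 gravity·L


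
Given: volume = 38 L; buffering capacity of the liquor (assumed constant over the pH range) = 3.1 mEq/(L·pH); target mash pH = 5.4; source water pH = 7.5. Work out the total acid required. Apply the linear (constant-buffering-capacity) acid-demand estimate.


acid = buffering capacity · (pH_source − pH_target) · V
acid = 3.1 · (7.5 − 5.4) · 38

247.3800 mEq


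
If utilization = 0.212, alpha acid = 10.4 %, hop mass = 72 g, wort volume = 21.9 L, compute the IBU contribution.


IBU = (α/100)·mass·U·1000 / V
IBU = (10.4/100)·72·0.212·1000 / 21.9

72.4866 IBU


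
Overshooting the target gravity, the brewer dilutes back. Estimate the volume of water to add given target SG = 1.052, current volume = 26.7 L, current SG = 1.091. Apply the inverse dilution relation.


V_water = V·((SG_curr − 1)/(SG_target − 1) − 1)
V_water = 26.7·((1.091 − 1)/(1.052 − 1) − 1)

20.0250 L


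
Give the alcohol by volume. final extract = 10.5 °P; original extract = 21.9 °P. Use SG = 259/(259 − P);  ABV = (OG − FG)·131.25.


OG = 259/(259 − 21.9) = 1.0924
FG = 259/(259 − 10.5) = 1.0423
ABV = (1.0924 − 1.0423)·131.25

6.5773 % ABV


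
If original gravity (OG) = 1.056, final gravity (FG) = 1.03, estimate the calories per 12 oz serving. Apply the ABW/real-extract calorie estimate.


ABW = (OG−FG)·131.25·0.79/FG;  °P = 259 − 259/SG (for OG→OE and FG→AE);  RE = 0.1808·OE + 0.8192·AE;  Cal = (6.9·ABW + 4·(RE−0.1))·FG·3.55
ABW = (1.056 − 1.03)·131.25·0.79/1.03 = 2.6174
OE = 259 − 259/1.056 = 13.7348 °P
AE = 259 − 259/1.03 = 7.5437 °P
RE = 0.1808·13.7348 + 0.8192·7.5437 = 8.6631 °P
Cal = (6.9·2.6174 + 4·(8.6631−0.1))·1.03·3.55

191.2786 kcal


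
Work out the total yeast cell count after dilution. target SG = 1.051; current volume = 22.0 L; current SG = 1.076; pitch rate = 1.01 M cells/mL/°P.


V_w = V·((SG_c−1)/(SG_t−1)−1);  °P = 259 − 259/SG_t;  cells = rate·(V+V_w)·°P
V_w = 22.0·((1.076−1)/(1.051−1)−1) = 10.7843
V_final = 22.0 + 10.7843 = 32.7843
°P = 259 − 259/1.051 = 12.5680
cells = 1.01·32.7843·12.5680

416.1546 billion cells


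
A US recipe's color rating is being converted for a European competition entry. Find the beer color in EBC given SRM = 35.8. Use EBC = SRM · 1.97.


EBC = 35.8 · 1.97

70.5260 EBC


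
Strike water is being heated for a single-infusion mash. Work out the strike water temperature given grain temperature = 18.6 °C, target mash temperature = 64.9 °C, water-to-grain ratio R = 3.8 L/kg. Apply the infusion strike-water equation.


T_strike = (0.41/R)·(T_mash − T_grain) + T_mash
T_strike = (0.41/3.8)·(64.9 − 18.6) + 64.9

69.8955 °C


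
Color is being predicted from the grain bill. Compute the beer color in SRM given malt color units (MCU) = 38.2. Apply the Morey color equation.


SRM = 1.4922 · MCU^0.6859
SRM = 1.4922 · 38.2^0.6859

18.1537 SRM


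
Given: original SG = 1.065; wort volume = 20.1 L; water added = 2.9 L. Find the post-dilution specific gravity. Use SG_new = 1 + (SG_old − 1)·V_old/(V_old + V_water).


pts = (1.065 − 1)·1000·20.1/(20.1 + 2.9) = 56.8043
SG_new = 1 + 56.8043/1000

1.0568


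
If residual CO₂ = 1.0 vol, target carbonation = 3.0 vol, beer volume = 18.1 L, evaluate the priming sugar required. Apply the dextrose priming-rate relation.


sugar = (target − residual)·4.0·V
sugar = (3.0 − 1.0)·4.0·18.1

144.8000 g


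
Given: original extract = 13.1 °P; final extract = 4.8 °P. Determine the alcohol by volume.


SG = 259/(259 − P);  ABV = (OG − FG)·131.25
OG = 259/(259 − 13.1) = 1.0533
FG = 259/(259 − 4.8) = 1.0189
ABV = (1.0533 − 1.0189)·131.25

4.5138 % ABV


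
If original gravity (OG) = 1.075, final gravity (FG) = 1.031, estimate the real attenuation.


AA = (OG−FG)/(OG−1)·100;  RA = AA·0.8192
AA = (1.075 − 1.031)/(1.075 − 1)·100 = 58.6667
RA = 58.6667·0.8192

48.0597 %


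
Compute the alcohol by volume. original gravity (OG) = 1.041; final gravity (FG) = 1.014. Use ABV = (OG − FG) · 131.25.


ABV = (1.041 − 1.014) · 131.25

3.5437 % ABV


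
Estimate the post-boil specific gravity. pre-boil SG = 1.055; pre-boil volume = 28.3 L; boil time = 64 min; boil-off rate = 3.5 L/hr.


V_post = V_pre − rate·(t/60);  SG_post = 1 + (SG_pre−1)·V_pre/V_post
V_post = 28.3 − 3.5·(64/60) = 24.5667
SG_post = 1 + (1.055 − 1)·28.3/24.5667

1.0634


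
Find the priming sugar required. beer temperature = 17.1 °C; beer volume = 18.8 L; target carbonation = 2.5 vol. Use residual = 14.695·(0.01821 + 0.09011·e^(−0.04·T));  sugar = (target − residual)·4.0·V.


residual = 14.695·(0.01821 + 0.09011·e^(−0.04·17.1)) = 0.9358
sugar = (2.5 − 0.9358)·4.0·18.8

117.6306 g


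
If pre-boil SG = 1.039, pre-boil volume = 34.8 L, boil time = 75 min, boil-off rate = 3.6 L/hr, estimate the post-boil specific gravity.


V_post = V_pre − rate·(t/60);  SG_post = 1 + (SG_pre−1)·V_pre/V_post
V_post = 34.8 − 3.6·(75/60) = 30.3000
SG_post = 1 + (1.039 − 1)·34.8/30.3000

1.0448


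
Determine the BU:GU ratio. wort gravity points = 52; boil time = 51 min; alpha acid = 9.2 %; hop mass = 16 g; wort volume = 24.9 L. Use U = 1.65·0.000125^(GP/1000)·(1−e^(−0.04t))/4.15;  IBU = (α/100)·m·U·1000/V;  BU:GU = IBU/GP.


U = 1.65·0.000125^(52/1000)·(1−e^(−0.04·51))/4.15 = 0.2168
IBU = (9.2/100)·16·0.2168·1000/24.9 = 12.8141
BU:GU = 12.8141/52

0.2464


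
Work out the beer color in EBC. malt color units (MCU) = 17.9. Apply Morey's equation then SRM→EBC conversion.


SRM = 1.4922·MCU^0.6859;  EBC = SRM·1.97
SRM = 1.4922·17.9^0.6859 = 10.7934
EBC = 10.7934·1.97

21.2630 EBC


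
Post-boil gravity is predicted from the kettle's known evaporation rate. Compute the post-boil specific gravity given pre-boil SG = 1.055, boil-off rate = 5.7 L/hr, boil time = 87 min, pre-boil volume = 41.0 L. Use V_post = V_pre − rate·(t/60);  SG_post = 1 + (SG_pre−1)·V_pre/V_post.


V_post = 41.0 − 5.7·(87/60) = 32.7350
SG_post = 1 + (1.055 − 1)·41.0/32.7350

1.0689


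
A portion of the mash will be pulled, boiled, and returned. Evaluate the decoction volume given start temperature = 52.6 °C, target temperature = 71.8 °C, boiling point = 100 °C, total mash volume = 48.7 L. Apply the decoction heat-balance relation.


V_dec = V_total·(T_target − T_start)/(T_boil − T_start)
V_dec = 48.7·(71.8 − 52.6)/(100 − 52.6)

19.7266 L


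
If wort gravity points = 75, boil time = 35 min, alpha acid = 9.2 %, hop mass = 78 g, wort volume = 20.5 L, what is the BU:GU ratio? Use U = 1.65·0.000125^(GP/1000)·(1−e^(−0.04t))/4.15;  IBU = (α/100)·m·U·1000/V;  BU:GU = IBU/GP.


U = 1.65·0.000125^(75/1000)·(1−e^(−0.04·35))/4.15 = 0.1527
IBU = (9.2/100)·78·0.1527·1000/20.5 = 53.4392
BU:GU = 53.4392/75

0.7125


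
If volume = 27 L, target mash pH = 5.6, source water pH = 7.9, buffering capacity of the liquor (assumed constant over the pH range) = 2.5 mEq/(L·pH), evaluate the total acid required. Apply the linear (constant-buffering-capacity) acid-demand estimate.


acid = buffering capacity · (pH_source − pH_target) · V
acid = 2.5 · (7.9 − 5.6) · 27

155.2500 mEq


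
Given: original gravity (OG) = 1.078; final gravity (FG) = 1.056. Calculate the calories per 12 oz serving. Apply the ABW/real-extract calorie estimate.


ABW = (OG−FG)·131.25·0.79/FG;  °P = 259 − 259/SG (for OG→OE and FG→AE);  RE = 0.1808·OE + 0.8192·AE;  Cal = (6.9·ABW + 4·(RE−0.1))·FG·3.55
ABW = (1.078 − 1.056)·131.25·0.79/1.056 = 2.1602
OE = 259 − 259/1.078 = 18.7403 °P
AE = 259 − 259/1.056 = 13.7348 °P
RE = 0.1808·18.7403 + 0.8192·13.7348 = 14.6398 °P
Cal = (6.9·2.1602 + 4·(14.6398−0.1))·1.056·3.55

273.9038 kcal


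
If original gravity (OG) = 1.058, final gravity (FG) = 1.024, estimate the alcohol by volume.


ABV = (OG − FG) · 131.25
ABV = (1.058 − 1.024) · 131.25

4.4625 % ABV


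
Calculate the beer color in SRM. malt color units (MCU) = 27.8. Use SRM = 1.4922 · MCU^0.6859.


SRM = 1.4922 · 27.8^0.6859

14.5981 SRM


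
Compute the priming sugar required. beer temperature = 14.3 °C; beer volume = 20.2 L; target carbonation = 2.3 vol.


residual = 14.695·(0.01821 + 0.09011·e^(−0.04·T));  sugar = (target − residual)·4.0·V
residual = 14.695·(0.01821 + 0.09011·e^(−0.04·14.3)) = 1.0149
sugar = (2.3 − 1.0149)·4.0·20.2

103.8321 g


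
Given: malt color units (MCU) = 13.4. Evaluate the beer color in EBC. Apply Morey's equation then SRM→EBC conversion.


SRM = 1.4922·MCU^0.6859;  EBC = SRM·1.97
SRM = 1.4922·13.4^0.6859 = 8.8493
EBC = 8.8493·1.97

17.4331 EBC


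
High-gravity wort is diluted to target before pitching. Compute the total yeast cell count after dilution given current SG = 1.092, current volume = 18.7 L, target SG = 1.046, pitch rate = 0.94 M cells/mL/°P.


V_w = V·((SG_c−1)/(SG_t−1)−1);  °P = 259 − 259/SG_t;  cells = rate·(V+V_w)·°P
V_w = 18.7·((1.092−1)/(1.046−1)−1) = 18.7000
V_final = 18.7 + 18.7000 = 37.4000
°P = 259 − 259/1.046 = 11.3901
cells = 0.94·37.4000·11.3901

400.4289 billion cells


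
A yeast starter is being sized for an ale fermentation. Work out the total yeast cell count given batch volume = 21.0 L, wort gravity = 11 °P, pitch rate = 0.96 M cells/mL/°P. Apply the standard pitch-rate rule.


cells (billions) = rate · V_L · °P
cells = 0.96 · 21.0 · 11

221.7600 billion cells


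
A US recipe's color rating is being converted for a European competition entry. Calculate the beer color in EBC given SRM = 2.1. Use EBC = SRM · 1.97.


EBC = 2.1 · 1.97

4.1370 EBC


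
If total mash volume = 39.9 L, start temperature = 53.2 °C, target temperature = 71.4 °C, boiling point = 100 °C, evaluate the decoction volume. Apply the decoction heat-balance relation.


V_dec = V_total·(T_target − T_start)/(T_boil − T_start)
V_dec = 39.9·(71.4 − 53.2)/(100 − 53.2)

15.5167 L


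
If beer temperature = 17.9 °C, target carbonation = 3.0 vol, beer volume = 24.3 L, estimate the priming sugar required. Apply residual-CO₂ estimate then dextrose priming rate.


residual = 14.695·(0.01821 + 0.09011·e^(−0.04·T));  sugar = (target − residual)·4.0·V
residual = 14.695·(0.01821 + 0.09011·e^(−0.04·17.9)) = 0.9147
sugar = (3.0 − 0.9147)·4.0·24.3

202.6892 g
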